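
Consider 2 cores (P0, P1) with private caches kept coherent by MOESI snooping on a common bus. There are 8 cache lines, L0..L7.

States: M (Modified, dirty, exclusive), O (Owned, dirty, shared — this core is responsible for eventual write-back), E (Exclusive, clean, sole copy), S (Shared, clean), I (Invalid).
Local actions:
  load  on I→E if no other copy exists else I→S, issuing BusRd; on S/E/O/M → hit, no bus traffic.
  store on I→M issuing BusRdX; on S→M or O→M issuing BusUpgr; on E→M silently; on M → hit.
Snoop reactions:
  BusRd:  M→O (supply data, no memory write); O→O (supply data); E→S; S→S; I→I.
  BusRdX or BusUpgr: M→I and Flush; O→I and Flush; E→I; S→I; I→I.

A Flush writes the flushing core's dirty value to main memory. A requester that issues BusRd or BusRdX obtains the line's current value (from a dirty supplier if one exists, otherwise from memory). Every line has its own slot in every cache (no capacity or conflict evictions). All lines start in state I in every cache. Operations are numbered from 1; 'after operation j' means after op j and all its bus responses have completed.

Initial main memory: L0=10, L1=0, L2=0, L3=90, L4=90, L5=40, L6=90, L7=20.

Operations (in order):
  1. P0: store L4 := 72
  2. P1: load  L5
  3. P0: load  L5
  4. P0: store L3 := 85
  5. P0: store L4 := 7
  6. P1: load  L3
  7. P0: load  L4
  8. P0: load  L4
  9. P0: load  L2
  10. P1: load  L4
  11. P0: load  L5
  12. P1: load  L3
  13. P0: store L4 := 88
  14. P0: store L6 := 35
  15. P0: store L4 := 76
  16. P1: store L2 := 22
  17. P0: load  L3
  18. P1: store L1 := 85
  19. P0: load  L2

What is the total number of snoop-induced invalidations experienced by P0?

step 1: P0: store L4 := 72  ⟶  MI  (L4)  txn=BusRdX  M[L4]=90
step 2: P1: load  L5  ⟶  IE  (L5)  txn=BusRd  M[L5]=40
step 3: P0: load  L5  ⟶  SS  (L5)  txn=BusRd  M[L5]=40
step 4: P0: store L3 := 85  ⟶  MI  (L3)  txn=BusRdX  M[L3]=90
step 5: P0: store L4 := 7  ⟶  MI  (L4)  txn=∅  M[L4]=90
step 6: P1: load  L3  ⟶  OS  (L3)  txn=BusRd  M[L3]=90
step 7: P0: load  L4  ⟶  MI  (L4)  txn=∅  M[L4]=90
step 8: P0: load  L4  ⟶  MI  (L4)  txn=∅  M[L4]=90
step 9: P0: load  L2  ⟶  EI  (L2)  txn=BusRd  M[L2]=0
step 10: P1: load  L4  ⟶  OS  (L4)  txn=BusRd  M[L4]=90
step 11: P0: load  L5  ⟶  SS  (L5)  txn=∅  M[L5]=40
step 12: P1: load  L3  ⟶  OS  (L3)  txn=∅  M[L3]=90
step 13: P0: store L4 := 88  ⟶  MI  (L4)  txn=BusUpgr  M[L4]=90
step 14: P0: store L6 := 35  ⟶  MI  (L6)  txn=BusRdX  M[L6]=90
step 15: P0: store L4 := 76  ⟶  MI  (L4)  txn=∅  M[L4]=90
step 16: P1: store L2 := 22  ⟶  IM  (L2)  txn=BusRdX  M[L2]=0
step 17: P0: load  L3  ⟶  OS  (L3)  txn=∅  M[L3]=90
step 18: P1: store L1 := 85  ⟶  IM  (L1)  txn=BusRdX  M[L1]=0
step 19: P0: load  L2  ⟶  SO  (L2)  txn=BusRd  M[L2]=0

invalidations = 1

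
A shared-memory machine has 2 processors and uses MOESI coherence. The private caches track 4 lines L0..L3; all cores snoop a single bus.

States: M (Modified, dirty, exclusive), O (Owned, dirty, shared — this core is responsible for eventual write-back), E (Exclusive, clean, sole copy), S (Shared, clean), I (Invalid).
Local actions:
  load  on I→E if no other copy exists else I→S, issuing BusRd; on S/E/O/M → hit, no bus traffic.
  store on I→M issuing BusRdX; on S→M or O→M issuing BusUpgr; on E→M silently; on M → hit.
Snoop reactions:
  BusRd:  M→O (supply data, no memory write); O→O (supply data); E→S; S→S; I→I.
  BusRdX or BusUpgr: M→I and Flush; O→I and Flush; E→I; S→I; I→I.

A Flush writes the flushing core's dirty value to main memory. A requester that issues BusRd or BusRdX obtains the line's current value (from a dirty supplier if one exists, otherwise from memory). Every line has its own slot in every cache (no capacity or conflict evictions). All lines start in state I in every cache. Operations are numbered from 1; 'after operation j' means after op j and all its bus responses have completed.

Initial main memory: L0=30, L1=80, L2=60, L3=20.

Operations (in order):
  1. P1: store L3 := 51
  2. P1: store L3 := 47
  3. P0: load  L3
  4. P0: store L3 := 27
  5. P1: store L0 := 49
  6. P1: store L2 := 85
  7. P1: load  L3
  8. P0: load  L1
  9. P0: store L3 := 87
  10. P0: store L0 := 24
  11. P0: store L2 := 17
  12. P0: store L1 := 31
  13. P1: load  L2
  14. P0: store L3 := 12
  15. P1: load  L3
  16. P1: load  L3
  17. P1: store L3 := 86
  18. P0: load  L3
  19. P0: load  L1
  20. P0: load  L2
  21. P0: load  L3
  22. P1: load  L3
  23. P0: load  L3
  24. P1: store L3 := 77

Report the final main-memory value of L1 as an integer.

memory[L1] = 80

  op1 P1: store L3 := 51 → I/M on L3; bus BusRdX; mem=20
  op2 P1: store L3 := 47 → I/M on L3; bus (none); mem=20
  op3 P0: load  L3 → S/O on L3; bus BusRd; mem=20
  op4 P0: store L3 := 27 → M/I on L3; bus BusUpgr Flush; mem=47
  op5 P1: store L0 := 49 → I/M on L0; bus BusRdX; mem=30
  op6 P1: store L2 := 85 → I/M on L2; bus BusRdX; mem=60
  op7 P1: load  L3 → O/S on L3; bus BusRd; mem=47
  op8 P0: load  L1 → E/I on L1; bus BusRd; mem=80
  op9 P0: store L3 := 87 → M/I on L3; bus BusUpgr; mem=47
  op10 P0: store L0 := 24 → M/I on L0; bus BusRdX Flush; mem=49
  op11 P0: store L2 := 17 → M/I on L2; bus BusRdX Flush; mem=85
  op12 P0: store L1 := 31 → M/I on L1; bus (none); mem=80
  op13 P1: load  L2 → O/S on L2; bus BusRd; mem=85
  op14 P0: store L3 := 12 → M/I on L3; bus (none); mem=47
  op15 P1: load  L3 → O/S on L3; bus BusRd; mem=47
  op16 P1: load  L3 → O/S on L3; bus (none); mem=47
  op17 P1: store L3 := 86 → I/M on L3; bus BusUpgr Flush; mem=12
  op18 P0: load  L3 → S/O on L3; bus BusRd; mem=12
  op19 P0: load  L1 → M/I on L1; bus (none); mem=80
  op20 P0: load  L2 → O/S on L2; bus (none); mem=85
  op21 P0: load  L3 → S/O on L3; bus (none); mem=12
  op22 P1: load  L3 → S/O on L3; bus (none); mem=12
  op23 P0: load  L3 → S/O on L3; bus (none); mem=12
  op24 P1: store L3 := 77 → I/M on L3; bus BusUpgr; mem=12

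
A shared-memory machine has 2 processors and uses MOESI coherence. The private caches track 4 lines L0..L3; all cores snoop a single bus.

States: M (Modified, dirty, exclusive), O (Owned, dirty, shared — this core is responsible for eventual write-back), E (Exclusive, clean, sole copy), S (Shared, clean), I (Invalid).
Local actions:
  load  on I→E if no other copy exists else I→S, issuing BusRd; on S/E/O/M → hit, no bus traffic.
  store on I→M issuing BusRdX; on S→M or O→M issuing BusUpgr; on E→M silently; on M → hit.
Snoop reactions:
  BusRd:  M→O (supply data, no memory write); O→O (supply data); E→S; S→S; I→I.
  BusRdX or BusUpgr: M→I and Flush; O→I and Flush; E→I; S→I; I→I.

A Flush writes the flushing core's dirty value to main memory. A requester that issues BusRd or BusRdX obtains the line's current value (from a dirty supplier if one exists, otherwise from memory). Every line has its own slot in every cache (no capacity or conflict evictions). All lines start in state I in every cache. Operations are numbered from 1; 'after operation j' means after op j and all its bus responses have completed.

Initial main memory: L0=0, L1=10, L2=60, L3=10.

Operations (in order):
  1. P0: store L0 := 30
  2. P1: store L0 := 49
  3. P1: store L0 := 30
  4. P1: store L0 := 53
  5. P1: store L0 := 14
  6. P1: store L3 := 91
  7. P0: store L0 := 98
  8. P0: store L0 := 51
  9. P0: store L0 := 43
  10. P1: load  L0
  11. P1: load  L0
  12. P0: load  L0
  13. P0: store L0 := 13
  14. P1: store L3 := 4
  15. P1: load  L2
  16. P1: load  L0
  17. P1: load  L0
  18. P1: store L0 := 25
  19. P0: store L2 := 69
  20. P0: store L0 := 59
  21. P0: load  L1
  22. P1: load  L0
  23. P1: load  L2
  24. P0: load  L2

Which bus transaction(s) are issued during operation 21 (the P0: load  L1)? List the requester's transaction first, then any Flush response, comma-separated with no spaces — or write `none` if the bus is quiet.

  op1 P0: store L0 := 30 → M/I on L0; bus BusRdX; mem=0
  op2 P1: store L0 := 49 → I/M on L0; bus BusRdX Flush; mem=30
  op3 P1: store L0 := 30 → I/M on L0; bus (none); mem=30
  op4 P1: store L0 := 53 → I/M on L0; bus (none); mem=30
  op5 P1: store L0 := 14 → I/M on L0; bus (none); mem=30
  op6 P1: store L3 := 91 → I/M on L3; bus BusRdX; mem=10
  op7 P0: store L0 := 98 → M/I on L0; bus BusRdX Flush; mem=14
  op8 P0: store L0 := 51 → M/I on L0; bus (none); mem=14
  op9 P0: store L0 := 43 → M/I on L0; bus (none); mem=14
  op10 P1: load  L0 → O/S on L0; bus BusRd; mem=14
  op11 P1: load  L0 → O/S on L0; bus (none); mem=14
  op12 P0: load  L0 → O/S on L0; bus (none); mem=14
  op13 P0: store L0 := 13 → M/I on L0; bus BusUpgr; mem=14
  op14 P1: store L3 := 4 → I/M on L3; bus (none); mem=10
  op15 P1: load  L2 → I/E on L2; bus BusRd; mem=60
  op16 P1: load  L0 → O/S on L0; bus BusRd; mem=14
  op17 P1: load  L0 → O/S on L0; bus (none); mem=14
  op18 P1: store L0 := 25 → I/M on L0; bus BusUpgr Flush; mem=13
  op19 P0: store L2 := 69 → M/I on L2; bus BusRdX; mem=60
  op20 P0: store L0 := 59 → M/I on L0; bus BusRdX Flush; mem=25
  op21 P0: load  L1 → E/I on L1; bus BusRd; mem=10
  op22 P1: load  L0 → O/S on L0; bus BusRd; mem=25
  op23 P1: load  L2 → O/S on L2; bus BusRd; mem=60
  op24 P0: load  L2 → O/S on L2; bus (none); mem=60

bus = BusRd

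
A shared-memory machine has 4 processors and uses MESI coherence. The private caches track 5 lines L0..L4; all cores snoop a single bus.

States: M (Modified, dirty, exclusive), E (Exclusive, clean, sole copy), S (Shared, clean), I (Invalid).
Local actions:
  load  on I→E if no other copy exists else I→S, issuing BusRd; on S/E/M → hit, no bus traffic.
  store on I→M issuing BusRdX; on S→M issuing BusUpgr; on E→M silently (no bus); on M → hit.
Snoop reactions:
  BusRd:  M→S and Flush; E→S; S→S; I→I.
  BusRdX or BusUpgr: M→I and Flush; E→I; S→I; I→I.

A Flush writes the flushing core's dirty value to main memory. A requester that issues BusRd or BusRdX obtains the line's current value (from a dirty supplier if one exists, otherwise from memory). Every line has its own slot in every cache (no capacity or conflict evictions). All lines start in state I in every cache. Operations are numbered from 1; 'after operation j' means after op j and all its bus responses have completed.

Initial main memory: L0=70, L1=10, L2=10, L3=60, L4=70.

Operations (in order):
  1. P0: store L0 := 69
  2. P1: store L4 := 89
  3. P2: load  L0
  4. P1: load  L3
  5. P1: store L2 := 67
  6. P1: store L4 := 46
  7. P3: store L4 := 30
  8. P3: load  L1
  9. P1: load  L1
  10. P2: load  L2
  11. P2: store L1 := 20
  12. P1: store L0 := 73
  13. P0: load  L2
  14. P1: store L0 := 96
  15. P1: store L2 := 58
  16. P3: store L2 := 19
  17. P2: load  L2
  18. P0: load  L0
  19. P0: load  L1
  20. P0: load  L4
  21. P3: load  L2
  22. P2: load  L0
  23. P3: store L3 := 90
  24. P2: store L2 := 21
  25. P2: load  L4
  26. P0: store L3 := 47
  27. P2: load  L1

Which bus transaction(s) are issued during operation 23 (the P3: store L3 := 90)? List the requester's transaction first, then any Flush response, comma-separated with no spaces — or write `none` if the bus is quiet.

  op1 P0: store L0 := 69 → M/I/I/I on L0; bus BusRdX; mem=70
  op2 P1: store L4 := 89 → I/M/I/I on L4; bus BusRdX; mem=70
  op3 P2: load  L0 → S/I/S/I on L0; bus BusRd Flush; mem=69
  op4 P1: load  L3 → I/E/I/I on L3; bus BusRd; mem=60
  op5 P1: store L2 := 67 → I/M/I/I on L2; bus BusRdX; mem=10
  op6 P1: store L4 := 46 → I/M/I/I on L4; bus (none); mem=70
  op7 P3: store L4 := 30 → I/I/I/M on L4; bus BusRdX Flush; mem=46
  op8 P3: load  L1 → I/I/I/E on L1; bus BusRd; mem=10
  op9 P1: load  L1 → I/S/I/S on L1; bus BusRd; mem=10
  op10 P2: load  L2 → I/S/S/I on L2; bus BusRd Flush; mem=67
  op11 P2: store L1 := 20 → I/I/M/I on L1; bus BusRdX; mem=10
  op12 P1: store L0 := 73 → I/M/I/I on L0; bus BusRdX; mem=69
  op13 P0: load  L2 → S/S/S/I on L2; bus BusRd; mem=67
  op14 P1: store L0 := 96 → I/M/I/I on L0; bus (none); mem=69
  op15 P1: store L2 := 58 → I/M/I/I on L2; bus BusUpgr; mem=67
  op16 P3: store L2 := 19 → I/I/I/M on L2; bus BusRdX Flush; mem=58
  op17 P2: load  L2 → I/I/S/S on L2; bus BusRd Flush; mem=19
  op18 P0: load  L0 → S/S/I/I on L0; bus BusRd Flush; mem=96
  op19 P0: load  L1 → S/I/S/I on L1; bus BusRd Flush; mem=20
  op20 P0: load  L4 → S/I/I/S on L4; bus BusRd Flush; mem=30
  op21 P3: load  L2 → I/I/S/S on L2; bus (none); mem=19
  op22 P2: load  L0 → S/S/S/I on L0; bus BusRd; mem=96
  op23 P3: store L3 := 90 → I/I/I/M on L3; bus BusRdX; mem=60
  op24 P2: store L2 := 21 → I/I/M/I on L2; bus BusUpgr; mem=19
  op25 P2: load  L4 → S/I/S/S on L4; bus BusRd; mem=30
  op26 P0: store L3 := 47 → M/I/I/I on L3; bus BusRdX Flush; mem=90
  op27 P2: load  L1 → S/I/S/I on L1; bus (none); mem=20

bus = BusRdX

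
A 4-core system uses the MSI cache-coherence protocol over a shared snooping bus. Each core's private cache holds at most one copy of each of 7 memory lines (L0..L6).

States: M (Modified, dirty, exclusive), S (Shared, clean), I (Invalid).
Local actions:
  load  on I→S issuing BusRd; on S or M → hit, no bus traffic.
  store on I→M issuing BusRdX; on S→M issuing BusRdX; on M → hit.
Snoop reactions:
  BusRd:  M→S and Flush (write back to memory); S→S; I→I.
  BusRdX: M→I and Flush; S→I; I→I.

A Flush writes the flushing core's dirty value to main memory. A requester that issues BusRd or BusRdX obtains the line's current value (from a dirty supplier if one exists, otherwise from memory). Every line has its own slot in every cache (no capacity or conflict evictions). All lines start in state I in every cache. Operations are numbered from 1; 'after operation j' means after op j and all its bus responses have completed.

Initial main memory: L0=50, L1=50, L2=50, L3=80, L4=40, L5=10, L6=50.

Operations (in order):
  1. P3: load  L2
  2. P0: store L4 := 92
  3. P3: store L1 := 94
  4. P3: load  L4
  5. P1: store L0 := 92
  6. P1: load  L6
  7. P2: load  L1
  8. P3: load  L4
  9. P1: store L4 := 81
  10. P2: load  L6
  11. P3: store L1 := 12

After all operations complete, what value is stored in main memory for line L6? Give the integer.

[1] P3: load  L2 | P0:I, P1:I, P2:I, P3:S(50) | bus: BusRd
[2] P0: store L4 := 92 | P0:M(92), P1:I, P2:I, P3:I | bus: BusRdX
[3] P3: store L1 := 94 | P0:I, P1:I, P2:I, P3:M(94) | bus: BusRdX
[4] P3: load  L4 | P0:S(92), P1:I, P2:I, P3:S(92) | bus: BusRd,Flush
[5] P1: store L0 := 92 | P0:I, P1:M(92), P2:I, P3:I | bus: BusRdX
[6] P1: load  L6 | P0:I, P1:S(50), P2:I, P3:I | bus: BusRd
[7] P2: load  L1 | P0:I, P1:I, P2:S(94), P3:S(94) | bus: BusRd,Flush
[8] P3: load  L4 | P0:S(92), P1:I, P2:I, P3:S(92) | bus: none
[9] P1: store L4 := 81 | P0:I, P1:M(81), P2:I, P3:I | bus: BusRdX
[10] P2: load  L6 | P0:I, P1:S(50), P2:S(50), P3:I | bus: BusRd
[11] P3: store L1 := 12 | P0:I, P1:I, P2:I, P3:M(12) | bus: BusRdX

memory[L6] = 50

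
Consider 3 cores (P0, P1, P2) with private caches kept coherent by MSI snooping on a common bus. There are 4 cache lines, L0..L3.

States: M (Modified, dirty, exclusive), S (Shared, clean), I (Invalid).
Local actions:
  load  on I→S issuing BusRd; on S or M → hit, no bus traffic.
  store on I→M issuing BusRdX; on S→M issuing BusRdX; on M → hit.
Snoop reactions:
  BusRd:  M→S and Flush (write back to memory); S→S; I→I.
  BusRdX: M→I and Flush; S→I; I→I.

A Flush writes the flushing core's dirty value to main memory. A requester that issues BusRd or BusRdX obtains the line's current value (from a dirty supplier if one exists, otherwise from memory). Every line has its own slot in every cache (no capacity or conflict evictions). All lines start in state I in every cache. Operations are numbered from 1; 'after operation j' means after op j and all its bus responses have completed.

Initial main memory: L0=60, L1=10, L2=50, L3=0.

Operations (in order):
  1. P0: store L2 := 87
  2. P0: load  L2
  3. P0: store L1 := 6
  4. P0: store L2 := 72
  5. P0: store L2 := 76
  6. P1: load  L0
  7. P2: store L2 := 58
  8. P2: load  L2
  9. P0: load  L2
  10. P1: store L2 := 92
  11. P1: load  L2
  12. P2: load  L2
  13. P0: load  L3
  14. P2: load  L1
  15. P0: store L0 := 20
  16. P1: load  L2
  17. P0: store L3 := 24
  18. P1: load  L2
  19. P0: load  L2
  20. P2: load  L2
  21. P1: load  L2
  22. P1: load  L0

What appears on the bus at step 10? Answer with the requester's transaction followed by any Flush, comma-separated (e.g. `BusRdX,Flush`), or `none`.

bus = BusRdX

[1] P0: store L2 := 87 | P0:M(87), P1:I, P2:I | bus: BusRdX
[2] P0: load  L2 | P0:M(87), P1:I, P2:I | bus: none
[3] P0: store L1 := 6 | P0:M(6), P1:I, P2:I | bus: BusRdX
[4] P0: store L2 := 72 | P0:M(72), P1:I, P2:I | bus: none
[5] P0: store L2 := 76 | P0:M(76), P1:I, P2:I | bus: none
[6] P1: load  L0 | P0:I, P1:S(60), P2:I | bus: BusRd
[7] P2: store L2 := 58 | P0:I, P1:I, P2:M(58) | bus: BusRdX,Flush
[8] P2: load  L2 | P0:I, P1:I, P2:M(58) | bus: none
[9] P0: load  L2 | P0:S(58), P1:I, P2:S(58) | bus: BusRd,Flush
[10] P1: store L2 := 92 | P0:I, P1:M(92), P2:I | bus: BusRdX
[11] P1: load  L2 | P0:I, P1:M(92), P2:I | bus: none
[12] P2: load  L2 | P0:I, P1:S(92), P2:S(92) | bus: BusRd,Flush
[13] P0: load  L3 | P0:S(0), P1:I, P2:I | bus: BusRd
[14] P2: load  L1 | P0:S(6), P1:I, P2:S(6) | bus: BusRd,Flush
[15] P0: store L0 := 20 | P0:M(20), P1:I, P2:I | bus: BusRdX
[16] P1: load  L2 | P0:I, P1:S(92), P2:S(92) | bus: none
[17] P0: store L3 := 24 | P0:M(24), P1:I, P2:I | bus: BusRdX
[18] P1: load  L2 | P0:I, P1:S(92), P2:S(92) | bus: none
[19] P0: load  L2 | P0:S(92), P1:S(92), P2:S(92) | bus: BusRd
[20] P2: load  L2 | P0:S(92), P1:S(92), P2:S(92) | bus: none
[21] P1: load  L2 | P0:S(92), P1:S(92), P2:S(92) | bus: none
[22] P1: load  L0 | P0:S(20), P1:S(20), P2:I | bus: BusRd,Flush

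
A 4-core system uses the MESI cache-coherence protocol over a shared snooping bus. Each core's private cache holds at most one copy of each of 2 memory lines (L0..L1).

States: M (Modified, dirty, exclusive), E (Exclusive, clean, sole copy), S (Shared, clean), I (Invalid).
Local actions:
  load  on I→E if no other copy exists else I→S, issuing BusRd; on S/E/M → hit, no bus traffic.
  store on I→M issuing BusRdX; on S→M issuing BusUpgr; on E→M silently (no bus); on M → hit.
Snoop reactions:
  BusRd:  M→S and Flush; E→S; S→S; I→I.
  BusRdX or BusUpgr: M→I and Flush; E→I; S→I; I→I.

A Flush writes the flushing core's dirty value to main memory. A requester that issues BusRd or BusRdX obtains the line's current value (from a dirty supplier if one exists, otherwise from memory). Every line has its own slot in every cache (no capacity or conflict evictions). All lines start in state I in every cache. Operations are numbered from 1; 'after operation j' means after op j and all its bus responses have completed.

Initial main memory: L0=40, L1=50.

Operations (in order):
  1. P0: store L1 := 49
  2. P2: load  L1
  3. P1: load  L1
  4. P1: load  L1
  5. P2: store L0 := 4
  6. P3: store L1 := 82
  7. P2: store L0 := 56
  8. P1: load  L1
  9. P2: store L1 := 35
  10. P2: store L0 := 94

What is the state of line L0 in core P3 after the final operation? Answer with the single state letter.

state = I

step 1: P0: store L1 := 49  ⟶  MIII  (L1)  txn=BusRdX  M[L1]=50
step 2: P2: load  L1  ⟶  SISI  (L1)  txn=BusRd+Flush  M[L1]=49
step 3: P1: load  L1  ⟶  SSSI  (L1)  txn=BusRd  M[L1]=49
step 4: P1: load  L1  ⟶  SSSI  (L1)  txn=∅  M[L1]=49
step 5: P2: store L0 := 4  ⟶  IIMI  (L0)  txn=BusRdX  M[L0]=40
step 6: P3: store L1 := 82  ⟶  IIIM  (L1)  txn=BusRdX  M[L1]=49
step 7: P2: store L0 := 56  ⟶  IIMI  (L0)  txn=∅  M[L0]=40
step 8: P1: load  L1  ⟶  ISIS  (L1)  txn=BusRd+Flush  M[L1]=82
step 9: P2: store L1 := 35  ⟶  IIMI  (L1)  txn=BusRdX  M[L1]=82
step 10: P2: store L0 := 94  ⟶  IIMI  (L0)  txn=∅  M[L0]=40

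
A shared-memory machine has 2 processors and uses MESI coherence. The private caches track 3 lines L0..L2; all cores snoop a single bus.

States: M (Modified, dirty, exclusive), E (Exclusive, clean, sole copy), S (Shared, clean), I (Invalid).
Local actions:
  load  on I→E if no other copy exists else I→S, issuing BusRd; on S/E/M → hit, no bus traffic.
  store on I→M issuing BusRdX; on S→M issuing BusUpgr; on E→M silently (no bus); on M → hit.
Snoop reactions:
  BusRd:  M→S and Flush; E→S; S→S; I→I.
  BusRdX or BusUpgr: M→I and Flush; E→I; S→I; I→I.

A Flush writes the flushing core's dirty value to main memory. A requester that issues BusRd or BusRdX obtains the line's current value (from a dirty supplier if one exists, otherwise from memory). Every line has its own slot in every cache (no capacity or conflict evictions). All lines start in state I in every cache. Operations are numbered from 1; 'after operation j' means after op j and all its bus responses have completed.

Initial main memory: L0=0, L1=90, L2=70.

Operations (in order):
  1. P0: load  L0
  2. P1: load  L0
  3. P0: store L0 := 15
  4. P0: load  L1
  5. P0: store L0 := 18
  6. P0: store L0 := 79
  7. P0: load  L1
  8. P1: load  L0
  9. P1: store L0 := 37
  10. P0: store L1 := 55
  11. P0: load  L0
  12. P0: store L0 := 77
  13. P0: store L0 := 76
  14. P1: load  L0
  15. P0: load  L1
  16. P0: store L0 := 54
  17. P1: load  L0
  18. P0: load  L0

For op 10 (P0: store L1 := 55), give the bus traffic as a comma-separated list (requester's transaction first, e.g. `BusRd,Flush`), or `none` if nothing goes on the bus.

  op1 P0: load  L0 → E/I on L0; bus BusRd; mem=0
  op2 P1: load  L0 → S/S on L0; bus BusRd; mem=0
  op3 P0: store L0 := 15 → M/I on L0; bus BusUpgr; mem=0
  op4 P0: load  L1 → E/I on L1; bus BusRd; mem=90
  op5 P0: store L0 := 18 → M/I on L0; bus (none); mem=0
  op6 P0: store L0 := 79 → M/I on L0; bus (none); mem=0
  op7 P0: load  L1 → E/I on L1; bus (none); mem=90
  op8 P1: load  L0 → S/S on L0; bus BusRd Flush; mem=79
  op9 P1: store L0 := 37 → I/M on L0; bus BusUpgr; mem=79
  op10 P0: store L1 := 55 → M/I on L1; bus (none); mem=90
  op11 P0: load  L0 → S/S on L0; bus BusRd Flush; mem=37
  op12 P0: store L0 := 77 → M/I on L0; bus BusUpgr; mem=37
  op13 P0: store L0 := 76 → M/I on L0; bus (none); mem=37
  op14 P1: load  L0 → S/S on L0; bus BusRd Flush; mem=76
  op15 P0: load  L1 → M/I on L1; bus (none); mem=90
  op16 P0: store L0 := 54 → M/I on L0; bus BusUpgr; mem=76
  op17 P1: load  L0 → S/S on L0; bus BusRd Flush; mem=54
  op18 P0: load  L0 → S/S on L0; bus (none); mem=54

bus = none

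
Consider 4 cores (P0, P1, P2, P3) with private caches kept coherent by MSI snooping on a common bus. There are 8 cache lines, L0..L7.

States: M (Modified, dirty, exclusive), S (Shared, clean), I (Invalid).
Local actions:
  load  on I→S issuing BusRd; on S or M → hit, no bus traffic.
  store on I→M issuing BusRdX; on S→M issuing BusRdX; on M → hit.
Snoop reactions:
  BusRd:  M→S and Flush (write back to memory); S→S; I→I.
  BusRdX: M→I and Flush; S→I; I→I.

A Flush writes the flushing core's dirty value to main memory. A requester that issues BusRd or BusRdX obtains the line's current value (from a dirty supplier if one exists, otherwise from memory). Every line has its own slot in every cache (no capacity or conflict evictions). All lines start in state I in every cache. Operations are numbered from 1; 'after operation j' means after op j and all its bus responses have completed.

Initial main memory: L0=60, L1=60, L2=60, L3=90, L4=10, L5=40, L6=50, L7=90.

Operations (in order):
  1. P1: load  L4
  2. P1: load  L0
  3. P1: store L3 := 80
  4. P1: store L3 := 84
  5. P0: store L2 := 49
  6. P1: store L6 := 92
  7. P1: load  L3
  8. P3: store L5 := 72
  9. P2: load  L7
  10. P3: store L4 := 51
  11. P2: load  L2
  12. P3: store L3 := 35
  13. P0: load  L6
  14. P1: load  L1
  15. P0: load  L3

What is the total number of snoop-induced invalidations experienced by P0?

invalidations = 0

step 1: P1: load  L4  ⟶  ISII  (L4)  txn=BusRd  M[L4]=10
step 2: P1: load  L0  ⟶  ISII  (L0)  txn=BusRd  M[L0]=60
step 3: P1: store L3 := 80  ⟶  IMII  (L3)  txn=BusRdX  M[L3]=90
step 4: P1: store L3 := 84  ⟶  IMII  (L3)  txn=∅  M[L3]=90
step 5: P0: store L2 := 49  ⟶  MIII  (L2)  txn=BusRdX  M[L2]=60
step 6: P1: store L6 := 92  ⟶  IMII  (L6)  txn=BusRdX  M[L6]=50
step 7: P1: load  L3  ⟶  IMII  (L3)  txn=∅  M[L3]=90
step 8: P3: store L5 := 72  ⟶  IIIM  (L5)  txn=BusRdX  M[L5]=40
step 9: P2: load  L7  ⟶  IISI  (L7)  txn=BusRd  M[L7]=90
step 10: P3: store L4 := 51  ⟶  IIIM  (L4)  txn=BusRdX  M[L4]=10
step 11: P2: load  L2  ⟶  SISI  (L2)  txn=BusRd+Flush  M[L2]=49
step 12: P3: store L3 := 35  ⟶  IIIM  (L3)  txn=BusRdX+Flush  M[L3]=84
step 13: P0: load  L6  ⟶  SSII  (L6)  txn=BusRd+Flush  M[L6]=92
step 14: P1: load  L1  ⟶  ISII  (L1)  txn=BusRd  M[L1]=60
step 15: P0: load  L3  ⟶  SIIS  (L3)  txn=BusRd+Flush  M[L3]=35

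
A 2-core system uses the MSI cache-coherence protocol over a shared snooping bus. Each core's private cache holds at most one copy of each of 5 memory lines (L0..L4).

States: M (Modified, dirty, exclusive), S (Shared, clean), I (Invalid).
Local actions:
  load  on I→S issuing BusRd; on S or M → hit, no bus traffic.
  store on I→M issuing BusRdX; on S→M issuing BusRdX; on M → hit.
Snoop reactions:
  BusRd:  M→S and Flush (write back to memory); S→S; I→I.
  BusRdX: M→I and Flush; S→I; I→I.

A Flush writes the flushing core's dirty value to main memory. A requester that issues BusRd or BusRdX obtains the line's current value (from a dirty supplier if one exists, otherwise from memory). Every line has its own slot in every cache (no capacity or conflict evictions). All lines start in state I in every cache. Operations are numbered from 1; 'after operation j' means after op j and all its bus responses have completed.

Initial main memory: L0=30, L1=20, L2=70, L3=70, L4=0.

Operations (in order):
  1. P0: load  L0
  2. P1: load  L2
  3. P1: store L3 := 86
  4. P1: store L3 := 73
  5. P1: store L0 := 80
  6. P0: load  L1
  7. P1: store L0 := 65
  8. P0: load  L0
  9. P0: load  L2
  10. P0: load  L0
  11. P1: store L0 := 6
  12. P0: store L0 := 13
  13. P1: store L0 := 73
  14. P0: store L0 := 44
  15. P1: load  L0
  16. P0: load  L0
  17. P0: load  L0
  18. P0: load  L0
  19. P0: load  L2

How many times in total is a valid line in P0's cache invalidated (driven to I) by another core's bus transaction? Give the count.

  op1 P0: load  L0 → S/I on L0; bus BusRd; mem=30
  op2 P1: load  L2 → I/S on L2; bus BusRd; mem=70
  op3 P1: store L3 := 86 → I/M on L3; bus BusRdX; mem=70
  op4 P1: store L3 := 73 → I/M on L3; bus (none); mem=70
  op5 P1: store L0 := 80 → I/M on L0; bus BusRdX; mem=30
  op6 P0: load  L1 → S/I on L1; bus BusRd; mem=20
  op7 P1: store L0 := 65 → I/M on L0; bus (none); mem=30
  op8 P0: load  L0 → S/S on L0; bus BusRd Flush; mem=65
  op9 P0: load  L2 → S/S on L2; bus BusRd; mem=70
  op10 P0: load  L0 → S/S on L0; bus (none); mem=65
  op11 P1: store L0 := 6 → I/M on L0; bus BusRdX; mem=65
  op12 P0: store L0 := 13 → M/I on L0; bus BusRdX Flush; mem=6
  op13 P1: store L0 := 73 → I/M on L0; bus BusRdX Flush; mem=13
  op14 P0: store L0 := 44 → M/I on L0; bus BusRdX Flush; mem=73
  op15 P1: load  L0 → S/S on L0; bus BusRd Flush; mem=44
  op16 P0: load  L0 → S/S on L0; bus (none); mem=44
  op17 P0: load  L0 → S/S on L0; bus (none); mem=44
  op18 P0: load  L0 → S/S on L0; bus (none); mem=44
  op19 P0: load  L2 → S/S on L2; bus (none); mem=70

invalidations = 3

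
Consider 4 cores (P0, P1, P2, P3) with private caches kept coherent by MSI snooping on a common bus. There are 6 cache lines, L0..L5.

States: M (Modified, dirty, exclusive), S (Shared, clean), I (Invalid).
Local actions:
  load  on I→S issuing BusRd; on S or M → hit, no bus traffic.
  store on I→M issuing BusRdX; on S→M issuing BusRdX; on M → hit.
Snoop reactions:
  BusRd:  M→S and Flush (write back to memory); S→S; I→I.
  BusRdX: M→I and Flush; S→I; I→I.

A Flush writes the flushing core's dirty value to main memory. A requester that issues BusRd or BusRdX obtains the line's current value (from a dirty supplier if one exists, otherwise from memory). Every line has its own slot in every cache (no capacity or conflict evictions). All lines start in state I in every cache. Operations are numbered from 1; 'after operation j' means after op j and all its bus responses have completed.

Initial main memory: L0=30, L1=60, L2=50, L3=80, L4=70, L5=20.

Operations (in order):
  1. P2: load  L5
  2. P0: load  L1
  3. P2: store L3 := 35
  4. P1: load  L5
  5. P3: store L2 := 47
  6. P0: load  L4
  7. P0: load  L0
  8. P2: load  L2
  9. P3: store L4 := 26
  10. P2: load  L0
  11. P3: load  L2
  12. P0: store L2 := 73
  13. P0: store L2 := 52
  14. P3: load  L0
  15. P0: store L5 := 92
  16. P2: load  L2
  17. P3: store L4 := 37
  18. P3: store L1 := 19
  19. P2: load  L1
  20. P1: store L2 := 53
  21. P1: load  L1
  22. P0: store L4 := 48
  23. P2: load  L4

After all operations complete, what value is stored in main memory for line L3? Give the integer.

memory[L3] = 80

  op1 P2: load  L5 → I/I/S/I on L5; bus BusRd; mem=20
  op2 P0: load  L1 → S/I/I/I on L1; bus BusRd; mem=60
  op3 P2: store L3 := 35 → I/I/M/I on L3; bus BusRdX; mem=80
  op4 P1: load  L5 → I/S/S/I on L5; bus BusRd; mem=20
  op5 P3: store L2 := 47 → I/I/I/M on L2; bus BusRdX; mem=50
  op6 P0: load  L4 → S/I/I/I on L4; bus BusRd; mem=70
  op7 P0: load  L0 → S/I/I/I on L0; bus BusRd; mem=30
  op8 P2: load  L2 → I/I/S/S on L2; bus BusRd Flush; mem=47
  op9 P3: store L4 := 26 → I/I/I/M on L4; bus BusRdX; mem=70
  op10 P2: load  L0 → S/I/S/I on L0; bus BusRd; mem=30
  op11 P3: load  L2 → I/I/S/S on L2; bus (none); mem=47
  op12 P0: store L2 := 73 → M/I/I/I on L2; bus BusRdX; mem=47
  op13 P0: store L2 := 52 → M/I/I/I on L2; bus (none); mem=47
  op14 P3: load  L0 → S/I/S/S on L0; bus BusRd; mem=30
  op15 P0: store L5 := 92 → M/I/I/I on L5; bus BusRdX; mem=20
  op16 P2: load  L2 → S/I/S/I on L2; bus BusRd Flush; mem=52
  op17 P3: store L4 := 37 → I/I/I/M on L4; bus (none); mem=70
  op18 P3: store L1 := 19 → I/I/I/M on L1; bus BusRdX; mem=60
  op19 P2: load  L1 → I/I/S/S on L1; bus BusRd Flush; mem=19
  op20 P1: store L2 := 53 → I/M/I/I on L2; bus BusRdX; mem=52
  op21 P1: load  L1 → I/S/S/S on L1; bus BusRd; mem=19
  op22 P0: store L4 := 48 → M/I/I/I on L4; bus BusRdX Flush; mem=37
  op23 P2: load  L4 → S/I/S/I on L4; bus BusRd Flush; mem=48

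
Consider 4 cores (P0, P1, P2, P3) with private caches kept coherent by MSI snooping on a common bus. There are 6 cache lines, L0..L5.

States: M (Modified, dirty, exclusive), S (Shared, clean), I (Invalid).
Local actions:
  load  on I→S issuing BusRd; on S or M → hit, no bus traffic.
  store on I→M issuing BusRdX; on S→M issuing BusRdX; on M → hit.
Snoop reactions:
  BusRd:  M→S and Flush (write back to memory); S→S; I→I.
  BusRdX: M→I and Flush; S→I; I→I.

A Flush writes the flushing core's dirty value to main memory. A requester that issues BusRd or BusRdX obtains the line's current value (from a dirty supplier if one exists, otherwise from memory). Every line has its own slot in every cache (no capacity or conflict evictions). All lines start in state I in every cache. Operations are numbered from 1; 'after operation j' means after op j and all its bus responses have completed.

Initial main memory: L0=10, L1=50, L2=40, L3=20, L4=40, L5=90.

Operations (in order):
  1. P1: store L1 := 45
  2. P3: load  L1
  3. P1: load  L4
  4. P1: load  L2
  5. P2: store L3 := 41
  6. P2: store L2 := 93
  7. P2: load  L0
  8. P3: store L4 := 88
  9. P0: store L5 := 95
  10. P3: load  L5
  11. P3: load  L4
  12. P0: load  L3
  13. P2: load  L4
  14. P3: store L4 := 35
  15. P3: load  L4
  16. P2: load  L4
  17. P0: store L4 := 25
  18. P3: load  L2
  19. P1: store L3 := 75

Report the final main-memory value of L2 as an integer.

memory[L2] = 93

step 1: P1: store L1 := 45  ⟶  IMII  (L1)  txn=BusRdX  M[L1]=50
step 2: P3: load  L1  ⟶  ISIS  (L1)  txn=BusRd+Flush  M[L1]=45
step 3: P1: load  L4  ⟶  ISII  (L4)  txn=BusRd  M[L4]=40
step 4: P1: load  L2  ⟶  ISII  (L2)  txn=BusRd  M[L2]=40
step 5: P2: store L3 := 41  ⟶  IIMI  (L3)  txn=BusRdX  M[L3]=20
step 6: P2: store L2 := 93  ⟶  IIMI  (L2)  txn=BusRdX  M[L2]=40
step 7: P2: load  L0  ⟶  IISI  (L0)  txn=BusRd  M[L0]=10
step 8: P3: store L4 := 88  ⟶  IIIM  (L4)  txn=BusRdX  M[L4]=40
step 9: P0: store L5 := 95  ⟶  MIII  (L5)  txn=BusRdX  M[L5]=90
step 10: P3: load  L5  ⟶  SIIS  (L5)  txn=BusRd+Flush  M[L5]=95
step 11: P3: load  L4  ⟶  IIIM  (L4)  txn=∅  M[L4]=40
step 12: P0: load  L3  ⟶  SISI  (L3)  txn=BusRd+Flush  M[L3]=41
step 13: P2: load  L4  ⟶  IISS  (L4)  txn=BusRd+Flush  M[L4]=88
step 14: P3: store L4 := 35  ⟶  IIIM  (L4)  txn=BusRdX  M[L4]=88
step 15: P3: load  L4  ⟶  IIIM  (L4)  txn=∅  M[L4]=88
step 16: P2: load  L4  ⟶  IISS  (L4)  txn=BusRd+Flush  M[L4]=35
step 17: P0: store L4 := 25  ⟶  MIII  (L4)  txn=BusRdX  M[L4]=35
step 18: P3: load  L2  ⟶  IISS  (L2)  txn=BusRd+Flush  M[L2]=93
step 19: P1: store L3 := 75  ⟶  IMII  (L3)  txn=BusRdX  M[L3]=41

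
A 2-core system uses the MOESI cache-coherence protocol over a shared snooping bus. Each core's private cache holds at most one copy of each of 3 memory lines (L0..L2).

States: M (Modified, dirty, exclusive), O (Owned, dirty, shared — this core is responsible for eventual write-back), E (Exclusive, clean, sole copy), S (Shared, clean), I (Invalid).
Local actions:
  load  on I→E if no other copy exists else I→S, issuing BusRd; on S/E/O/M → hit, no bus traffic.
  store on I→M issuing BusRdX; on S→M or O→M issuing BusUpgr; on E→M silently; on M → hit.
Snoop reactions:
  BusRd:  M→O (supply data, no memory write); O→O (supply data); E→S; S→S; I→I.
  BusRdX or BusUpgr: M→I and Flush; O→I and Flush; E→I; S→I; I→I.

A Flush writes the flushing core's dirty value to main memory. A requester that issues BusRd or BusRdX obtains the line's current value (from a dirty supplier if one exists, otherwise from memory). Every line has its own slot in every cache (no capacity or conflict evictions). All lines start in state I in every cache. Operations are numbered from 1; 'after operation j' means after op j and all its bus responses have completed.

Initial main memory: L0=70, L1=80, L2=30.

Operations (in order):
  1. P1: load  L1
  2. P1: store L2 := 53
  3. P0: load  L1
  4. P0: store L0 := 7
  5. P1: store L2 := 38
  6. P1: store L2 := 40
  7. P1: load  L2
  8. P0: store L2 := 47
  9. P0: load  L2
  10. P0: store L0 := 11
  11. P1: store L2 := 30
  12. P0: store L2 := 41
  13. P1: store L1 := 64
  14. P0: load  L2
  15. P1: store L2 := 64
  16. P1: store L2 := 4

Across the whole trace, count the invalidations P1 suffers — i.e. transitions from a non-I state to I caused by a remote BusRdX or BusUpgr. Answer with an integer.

invalidations = 2

[1] P1: load  L1 | P0:I, P1:E(80) | bus: BusRd
[2] P1: store L2 := 53 | P0:I, P1:M(53) | bus: BusRdX
[3] P0: load  L1 | P0:S(80), P1:S(80) | bus: BusRd
[4] P0: store L0 := 7 | P0:M(7), P1:I | bus: BusRdX
[5] P1: store L2 := 38 | P0:I, P1:M(38) | bus: none
[6] P1: store L2 := 40 | P0:I, P1:M(40) | bus: none
[7] P1: load  L2 | P0:I, P1:M(40) | bus: none
[8] P0: store L2 := 47 | P0:M(47), P1:I | bus: BusRdX,Flush
[9] P0: load  L2 | P0:M(47), P1:I | bus: none
[10] P0: store L0 := 11 | P0:M(11), P1:I | bus: none
[11] P1: store L2 := 30 | P0:I, P1:M(30) | bus: BusRdX,Flush
[12] P0: store L2 := 41 | P0:M(41), P1:I | bus: BusRdX,Flush
[13] P1: store L1 := 64 | P0:I, P1:M(64) | bus: BusUpgr
[14] P0: load  L2 | P0:M(41), P1:I | bus: none
[15] P1: store L2 := 64 | P0:I, P1:M(64) | bus: BusRdX,Flush
[16] P1: store L2 := 4 | P0:I, P1:M(4) | bus: none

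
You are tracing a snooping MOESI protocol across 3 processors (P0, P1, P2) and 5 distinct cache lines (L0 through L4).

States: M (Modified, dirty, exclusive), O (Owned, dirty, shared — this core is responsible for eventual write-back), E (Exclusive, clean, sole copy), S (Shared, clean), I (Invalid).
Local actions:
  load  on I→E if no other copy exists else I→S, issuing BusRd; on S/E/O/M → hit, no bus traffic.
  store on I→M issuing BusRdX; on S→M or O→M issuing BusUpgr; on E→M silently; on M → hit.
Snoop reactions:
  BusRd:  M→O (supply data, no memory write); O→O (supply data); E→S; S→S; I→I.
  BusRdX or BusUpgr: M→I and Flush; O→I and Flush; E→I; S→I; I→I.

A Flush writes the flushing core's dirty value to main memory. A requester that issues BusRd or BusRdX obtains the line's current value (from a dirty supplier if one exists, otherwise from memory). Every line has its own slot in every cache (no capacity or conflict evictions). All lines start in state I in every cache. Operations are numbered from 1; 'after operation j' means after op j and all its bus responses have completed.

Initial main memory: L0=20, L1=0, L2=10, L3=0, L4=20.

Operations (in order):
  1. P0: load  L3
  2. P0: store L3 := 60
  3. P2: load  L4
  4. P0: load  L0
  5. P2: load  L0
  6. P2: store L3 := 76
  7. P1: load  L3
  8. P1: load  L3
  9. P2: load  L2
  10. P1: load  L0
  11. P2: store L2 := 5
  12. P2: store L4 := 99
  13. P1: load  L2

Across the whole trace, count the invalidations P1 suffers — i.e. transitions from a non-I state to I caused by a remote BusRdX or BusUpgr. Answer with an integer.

invalidations = 0

1. P0: load  L3  bus=[BusRd]  L3: P0=E P1=I P2=I  mem[L3]=0
2. P0: store L3 := 60  bus=[-]  L3: P0=M P1=I P2=I  mem[L3]=0
3. P2: load  L4  bus=[BusRd]  L4: P0=I P1=I P2=E  mem[L4]=20
4. P0: load  L0  bus=[BusRd]  L0: P0=E P1=I P2=I  mem[L0]=20
5. P2: load  L0  bus=[BusRd]  L0: P0=S P1=I P2=S  mem[L0]=20
6. P2: store L3 := 76  bus=[BusRdX,Flush]  L3: P0=I P1=I P2=M  mem[L3]=60
7. P1: load  L3  bus=[BusRd]  L3: P0=I P1=S P2=O  mem[L3]=60
8. P1: load  L3  bus=[-]  L3: P0=I P1=S P2=O  mem[L3]=60
9. P2: load  L2  bus=[BusRd]  L2: P0=I P1=I P2=E  mem[L2]=10
10. P1: load  L0  bus=[BusRd]  L0: P0=S P1=S P2=S  mem[L0]=20
11. P2: store L2 := 5  bus=[-]  L2: P0=I P1=I P2=M  mem[L2]=10
12. P2: store L4 := 99  bus=[-]  L4: P0=I P1=I P2=M  mem[L4]=20
13. P1: load  L2  bus=[BusRd]  L2: P0=I P1=S P2=O  mem[L2]=10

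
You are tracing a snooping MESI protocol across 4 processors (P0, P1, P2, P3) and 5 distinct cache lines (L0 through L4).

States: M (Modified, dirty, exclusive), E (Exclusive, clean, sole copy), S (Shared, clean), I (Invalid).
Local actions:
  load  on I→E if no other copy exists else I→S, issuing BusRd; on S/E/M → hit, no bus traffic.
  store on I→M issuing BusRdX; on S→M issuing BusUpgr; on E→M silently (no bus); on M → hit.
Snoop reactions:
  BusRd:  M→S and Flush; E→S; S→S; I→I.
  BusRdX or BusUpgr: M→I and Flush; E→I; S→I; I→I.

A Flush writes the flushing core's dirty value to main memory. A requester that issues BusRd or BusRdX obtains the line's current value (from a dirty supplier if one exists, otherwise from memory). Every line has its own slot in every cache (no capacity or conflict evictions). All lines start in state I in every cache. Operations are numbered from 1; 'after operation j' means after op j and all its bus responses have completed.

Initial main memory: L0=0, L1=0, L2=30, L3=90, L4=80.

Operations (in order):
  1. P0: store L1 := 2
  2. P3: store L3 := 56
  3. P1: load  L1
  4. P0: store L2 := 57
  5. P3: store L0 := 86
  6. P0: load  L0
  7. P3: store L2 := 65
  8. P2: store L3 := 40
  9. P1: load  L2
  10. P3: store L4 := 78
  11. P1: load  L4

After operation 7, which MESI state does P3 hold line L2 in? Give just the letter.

state = M

  op1 P0: store L1 := 2 → M/I/I/I on L1; bus BusRdX; mem=0
  op2 P3: store L3 := 56 → I/I/I/M on L3; bus BusRdX; mem=90
  op3 P1: load  L1 → S/S/I/I on L1; bus BusRd Flush; mem=2
  op4 P0: store L2 := 57 → M/I/I/I on L2; bus BusRdX; mem=30
  op5 P3: store L0 := 86 → I/I/I/M on L0; bus BusRdX; mem=0
  op6 P0: load  L0 → S/I/I/S on L0; bus BusRd Flush; mem=86
  op7 P3: store L2 := 65 → I/I/I/M on L2; bus BusRdX Flush; mem=57
  op8 P2: store L3 := 40 → I/I/M/I on L3; bus BusRdX Flush; mem=56
  op9 P1: load  L2 → I/S/I/S on L2; bus BusRd Flush; mem=65
  op10 P3: store L4 := 78 → I/I/I/M on L4; bus BusRdX; mem=80
  op11 P1: load  L4 → I/S/I/S on L4; bus BusRd Flush; mem=78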